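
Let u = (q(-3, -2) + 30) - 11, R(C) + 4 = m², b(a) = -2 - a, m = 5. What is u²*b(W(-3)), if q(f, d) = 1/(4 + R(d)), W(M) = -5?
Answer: 679728/625 ≈ 1087.6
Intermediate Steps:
R(C) = 21 (R(C) = -4 + 5² = -4 + 25 = 21)
q(f, d) = 1/25 (q(f, d) = 1/(4 + 21) = 1/25)
u = 476/25 (u = (1/25 + 30) - 11 = 751/25 - 11 = 476/25 ≈ 19.040)
u²*b(W(-3)) = (476/25)²*(-2 - 1*(-5)) = 226576*(-2 + 5)/625 = (226576/625)*3 = 679728/625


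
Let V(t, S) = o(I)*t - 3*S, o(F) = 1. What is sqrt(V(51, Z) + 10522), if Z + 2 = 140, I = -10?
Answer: sqrt(10159) ≈ 100.79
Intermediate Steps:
Z = 138 (Z = -2 + 140 = 138)
V(t, S) = t - 3*S (V(t, S) = 1*t - 3*S = t - 3*S)
sqrt(V(51, Z) + 10522) = sqrt((51 - 3*138) + 10522) = sqrt((51 - 414) + 10522) = sqrt(-363 + 10522) = sqrt(10159)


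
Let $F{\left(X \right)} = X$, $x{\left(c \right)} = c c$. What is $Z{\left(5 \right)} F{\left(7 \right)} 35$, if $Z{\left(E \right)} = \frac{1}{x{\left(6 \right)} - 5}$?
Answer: $\frac{245}{31} \approx 7.9032$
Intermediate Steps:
$x{\left(c \right)} = c^{2}$
$Z{\left(E \right)} = \frac{1}{31}$ ($Z{\left(E \right)} = \frac{1}{6^{2} - 5} = \frac{1}{36 - 5} = \frac{1}{31}$)
$Z{\left(5 \right)} F{\left(7 \right)} 35 = \frac{1}{31} \cdot 7 \cdot 35 = \frac{7}{31} \cdot 35 = \frac{245}{31}$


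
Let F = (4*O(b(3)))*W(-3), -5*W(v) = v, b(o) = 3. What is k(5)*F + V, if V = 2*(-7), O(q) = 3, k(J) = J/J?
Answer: -34/5 ≈ -6.8000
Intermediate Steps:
W(v) = -v/5
k(J) = 1
V = -14
F = 36/5 (F = (4*3)*(-1/5*(-3)) = 12*(3/5) = 36/5 ≈ 7.2000)
k(5)*F + V = 1*(36/5) - 14 = 36/5 - 14 = -34/5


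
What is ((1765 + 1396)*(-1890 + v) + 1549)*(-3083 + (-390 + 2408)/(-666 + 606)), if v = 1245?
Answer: 95242569352/15 ≈ 6.3495e+9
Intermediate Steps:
((1765 + 1396)*(-1890 + v) + 1549)*(-3083 + (-390 + 2408)/(-666 + 606)) = ((1765 + 1396)*(-1890 + 1245) + 1549)*(-3083 + (-390 + 2408)/(-666 + 606)) = (3161*(-645) + 1549)*(-3083 + 2018/(-60)) = (-2038845 + 1549)*(-3083 + 2018*(-1/60)) = -2037296*(-3083 - 1009/30) = -2037296*(-93499/30) = 95242569352/15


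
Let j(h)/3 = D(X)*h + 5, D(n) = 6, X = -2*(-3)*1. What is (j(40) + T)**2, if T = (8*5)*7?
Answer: 1030225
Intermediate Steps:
X = 6 (X = 6*1 = 6)
T = 280 (T = 40*7 = 280)
j(h) = 15 + 18*h (j(h) = 3*(6*h + 5) = 3*(5 + 6*h) = 15 + 18*h)
(j(40) + T)**2 = ((15 + 18*40) + 280)**2 = ((15 + 720) + 280)**2 = (735 + 280)**2 = 1015**2 = 1030225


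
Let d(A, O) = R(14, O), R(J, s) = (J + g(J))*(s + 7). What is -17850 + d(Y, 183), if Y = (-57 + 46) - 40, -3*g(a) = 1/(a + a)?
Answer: -638075/42 ≈ -15192.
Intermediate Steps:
g(a) = -1/(6*a) (g(a) = -1/(3*(a + a)) = -1/(2*a)/3 = -1/(6*a))
R(J, s) = (7 + s)*(J - 1/(6*J)) (R(J, s) = (J - 1/(6*J))*(s + 7) = (J - 1/(6*J))*(7 + s) = (7 + s)*(J - 1/(6*J)))
Y = -51 (Y = -11 - 40 = -51)
d(A, O) = 1175/12 + 1175*O/84 (d(A, O) = (⅙)*(-7 - O + 6*14²*(7 + O))/14 = (⅙)*(1/14)*(-7 - O + 6*196*(7 + O)) = (⅙)*(1/14)*(-7 - O + (8232 + 1176*O)) = (⅙)*(1/14)*(8225 + 1175*O) = 1175/12 + 1175*O/84)
-17850 + d(Y, 183) = -17850 + (1175/12 + (1175/84)*183) = -17850 + (1175/12 + 71675/28) = -17850 + 111625/42 = -638075/42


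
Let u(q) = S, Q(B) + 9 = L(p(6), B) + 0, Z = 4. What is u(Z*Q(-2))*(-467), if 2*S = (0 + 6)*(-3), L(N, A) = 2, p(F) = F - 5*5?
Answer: 4203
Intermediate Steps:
p(F) = -25 + F (p(F) = F - 25 = -25 + F)
Q(B) = -7 (Q(B) = -9 + (2 + 0) = -9 + 2 = -7)
S = -9 (S = ((0 + 6)*(-3))/2 = (6*(-3))/2 = (1/2)*(-18) = -9)
u(q) = -9
u(Z*Q(-2))*(-467) = -9*(-467) = 4203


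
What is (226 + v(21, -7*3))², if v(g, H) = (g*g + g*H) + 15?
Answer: 58081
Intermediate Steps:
v(g, H) = 15 + g² + H*g (v(g, H) = (g² + H*g) + 15 = 15 + g² + H*g)
(226 + v(21, -7*3))² = (226 + (15 + 21² - 7*3*21))² = (226 + (15 + 441 - 21*21))² = (226 + (15 + 441 - 441))² = (226 + 15)² = 241² = 58081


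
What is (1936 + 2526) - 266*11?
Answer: 1536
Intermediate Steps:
(1936 + 2526) - 266*11 = 4462 - 2926 = 1536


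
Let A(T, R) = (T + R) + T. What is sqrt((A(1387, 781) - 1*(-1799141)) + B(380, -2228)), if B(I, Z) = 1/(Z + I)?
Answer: sqrt(1539098579634)/924 ≈ 1342.6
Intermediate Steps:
A(T, R) = R + 2*T (A(T, R) = (R + T) + T = R + 2*T)
B(I, Z) = 1/(I + Z)
sqrt((A(1387, 781) - 1*(-1799141)) + B(380, -2228)) = sqrt(((781 + 2*1387) - 1*(-1799141)) + 1/(380 - 2228)) = sqrt(((781 + 2774) + 1799141) + 1/(-1848)) = sqrt((3555 + 1799141) - 1/1848) = sqrt(1802696 - 1/1848) = sqrt(3331382207/1848) = sqrt(1539098579634)/924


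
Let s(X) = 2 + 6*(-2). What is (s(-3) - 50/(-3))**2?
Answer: 400/9 ≈ 44.444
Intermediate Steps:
s(X) = -10 (s(X) = 2 - 12 = -10)
(s(-3) - 50/(-3))**2 = (-10 - 50/(-3))**2 = (-10 - 50*(-1/3))**2 = (-10 + 50/3)**2 = (20/3)**2 = 400/9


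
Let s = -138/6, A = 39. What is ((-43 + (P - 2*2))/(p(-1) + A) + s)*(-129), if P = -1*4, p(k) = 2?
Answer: 128226/41 ≈ 3127.5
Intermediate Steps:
P = -4
s = -23 (s = -138*1/6 = -23)
((-43 + (P - 2*2))/(p(-1) + A) + s)*(-129) = ((-43 + (-4 - 2*2))/(2 + 39) - 23)*(-129) = ((-43 + (-4 - 4))/41 - 23)*(-129) = ((-43 - 8)*(1/41) - 23)*(-129) = (-51*1/41 - 23)*(-129) = (-51/41 - 23)*(-129) = -994/41*(-129) = 128226/41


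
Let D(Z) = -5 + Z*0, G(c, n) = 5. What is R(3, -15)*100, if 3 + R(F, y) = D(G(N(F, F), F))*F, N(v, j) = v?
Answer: -1800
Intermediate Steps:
D(Z) = -5 (D(Z) = -5 + 0 = -5)
R(F, y) = -3 - 5*F
R(3, -15)*100 = (-3 - 5*3)*100 = (-3 - 15)*100 = -18*100 = -1800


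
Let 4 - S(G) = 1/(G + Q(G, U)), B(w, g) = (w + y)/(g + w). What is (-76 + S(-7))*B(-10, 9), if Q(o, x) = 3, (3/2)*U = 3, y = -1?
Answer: -3157/4 ≈ -789.25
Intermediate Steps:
U = 2 (U = (⅔)*3 = 2)
B(w, g) = (-1 + w)/(g + w) (B(w, g) = (w - 1)/(g + w) = (-1 + w)/(g + w))
S(G) = 4 - 1/(3 + G) (S(G) = 4 - 1/(G + 3) = 4 - 1/(3 + G))
(-76 + S(-7))*B(-10, 9) = (-76 + (11 + 4*(-7))/(3 - 7))*((-1 - 10)/(9 - 10)) = (-76 + (11 - 28)/(-4))*(-11/(-1)) = (-76 - ¼*(-17))*(-1*(-11)) = (-76 + 17/4)*11 = -287/4*11 = -3157/4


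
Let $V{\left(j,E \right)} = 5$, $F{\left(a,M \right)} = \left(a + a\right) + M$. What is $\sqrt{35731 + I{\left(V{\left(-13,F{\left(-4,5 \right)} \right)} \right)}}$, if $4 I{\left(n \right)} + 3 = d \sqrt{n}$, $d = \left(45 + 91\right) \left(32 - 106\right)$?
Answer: $\frac{\sqrt{142921 - 10064 \sqrt{5}}}{2} \approx 173.51$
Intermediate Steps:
$F{\left(a,M \right)} = M + 2 a$ ($F{\left(a,M \right)} = 2 a + M = M + 2 a$)
$d = -10064$ ($d = 136 \left(-74\right) = -10064$)
$I{\left(n \right)} = - \frac{3}{4} - 2516 \sqrt{n}$ ($I{\left(n \right)} = - \frac{3}{4} + \frac{\left(-10064\right) \sqrt{n}}{4} = - \frac{3}{4} - 2516 \sqrt{n}$)
$\sqrt{35731 + I{\left(V{\left(-13,F{\left(-4,5 \right)} \right)} \right)}} = \sqrt{35731 - \left(\frac{3}{4} + 2516 \sqrt{5}\right)} = \sqrt{\frac{142921}{4} - 2516 \sqrt{5}}$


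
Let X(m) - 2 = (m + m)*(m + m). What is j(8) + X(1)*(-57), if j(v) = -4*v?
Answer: -374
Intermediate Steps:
X(m) = 2 + 4*m² (X(m) = 2 + (m + m)*(m + m) = 2 + (2*m)*(2*m) = 2 + 4*m²)
j(8) + X(1)*(-57) = -4*8 + (2 + 4*1²)*(-57) = -32 + (2 + 4*1)*(-57) = -32 + (2 + 4)*(-57) = -32 + 6*(-57) = -32 - 342 = -374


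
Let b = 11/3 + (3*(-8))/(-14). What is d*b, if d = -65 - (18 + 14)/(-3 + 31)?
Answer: -52319/147 ≈ -355.91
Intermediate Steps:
b = 113/21 (b = 11*(⅓) - 24*(-1/14) = 11/3 + 12/7 = 113/21 ≈ 5.3810)
d = -463/7 (d = -65 - 32/28 = -65 - 1*8/7 = -65 - 8/7 = -463/7 ≈ -66.143)
d*b = -463/7*113/21 = -52319/147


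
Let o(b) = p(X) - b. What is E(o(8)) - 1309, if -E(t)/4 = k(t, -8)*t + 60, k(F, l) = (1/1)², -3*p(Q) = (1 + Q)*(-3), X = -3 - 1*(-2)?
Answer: -1517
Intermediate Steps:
X = -1 (X = -3 + 2 = -1)
p(Q) = 1 + Q (p(Q) = -(1 + Q)*(-3)/3 = -(-3 - 3*Q)/3 = 1 + Q)
o(b) = -b (o(b) = (1 - 1) - b = 0 - b = -b)
k(F, l) = 1 (k(F, l) = (1*1)² = 1² = 1)
E(t) = -240 - 4*t (E(t) = -4*(1*t + 60) = -4*(t + 60) = -4*(60 + t) = -240 - 4*t)
E(o(8)) - 1309 = (-240 - (-4)*8) - 1309 = (-240 - 4*(-8)) - 1309 = (-240 + 32) - 1309 = -208 - 1309 = -1517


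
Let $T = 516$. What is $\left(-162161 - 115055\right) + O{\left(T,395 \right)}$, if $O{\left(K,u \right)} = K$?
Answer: $-276700$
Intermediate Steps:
$\left(-162161 - 115055\right) + O{\left(T,395 \right)} = \left(-162161 - 115055\right) + 516 = -277216 + 516 = -276700$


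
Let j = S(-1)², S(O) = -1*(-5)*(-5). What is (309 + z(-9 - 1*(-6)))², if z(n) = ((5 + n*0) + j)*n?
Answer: 2499561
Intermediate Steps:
S(O) = -25 (S(O) = 5*(-5) = -25)
j = 625 (j = (-25)² = 625)
z(n) = 630*n (z(n) = ((5 + n*0) + 625)*n = ((5 + 0) + 625)*n = (5 + 625)*n = 630*n)
(309 + z(-9 - 1*(-6)))² = (309 + 630*(-9 - 1*(-6)))² = (309 + 630*(-9 + 6))² = (309 + 630*(-3))² = (309 - 1890)² = (-1581)² = 2499561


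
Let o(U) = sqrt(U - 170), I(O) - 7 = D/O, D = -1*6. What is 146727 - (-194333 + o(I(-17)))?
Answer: 341060 - I*sqrt(47005)/17 ≈ 3.4106e+5 - 12.753*I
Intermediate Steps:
D = -6
I(O) = 7 - 6/O
o(U) = sqrt(-170 + U)
146727 - (-194333 + o(I(-17))) = 146727 - (-194333 + sqrt(-170 + (7 - 6/(-17)))) = 146727 - (-194333 + sqrt(-170 + (7 - 6*(-1/17)))) = 146727 - (-194333 + sqrt(-170 + (7 + 6/17))) = 146727 - (-194333 + sqrt(-170 + 125/17)) = 146727 - (-194333 + sqrt(-2765/17)) = 146727 - (-194333 + I*sqrt(47005)/17) = 146727 + (194333 - I*sqrt(47005)/17) = 341060 - I*sqrt(47005)/17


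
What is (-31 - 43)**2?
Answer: 5476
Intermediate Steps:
(-31 - 43)**2 = (-74)**2 = 5476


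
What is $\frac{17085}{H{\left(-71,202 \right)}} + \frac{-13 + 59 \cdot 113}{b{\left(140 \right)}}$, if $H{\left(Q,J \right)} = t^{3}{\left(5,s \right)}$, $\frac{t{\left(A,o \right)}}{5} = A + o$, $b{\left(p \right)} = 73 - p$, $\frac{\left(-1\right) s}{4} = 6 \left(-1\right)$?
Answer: $- \frac{4056881211}{40851575} \approx -99.308$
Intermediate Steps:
$s = 24$ ($s = - 4 \cdot 6 \left(-1\right) = \left(-4\right) \left(-6\right) = 24$)
$t{\left(A,o \right)} = 5 A + 5 o$ ($t{\left(A,o \right)} = 5 \left(A + o\right) = 5 A + 5 o$)
$H{\left(Q,J \right)} = 3048625$ ($H{\left(Q,J \right)} = \left(5 \cdot 5 + 5 \cdot 24\right)^{3} = \left(25 + 120\right)^{3} = 145^{3} = 3048625$)
$\frac{17085}{H{\left(-71,202 \right)}} + \frac{-13 + 59 \cdot 113}{b{\left(140 \right)}} = \frac{17085}{3048625} + \frac{-13 + 59 \cdot 113}{73 - 140} = 17085 \cdot \frac{1}{3048625} + \frac{-13 + 6667}{73 - 140} = \frac{3417}{609725} + \frac{6654}{-67} = \frac{3417}{609725} + 6654 \left(- \frac{1}{67}\right) = \frac{3417}{609725} - \frac{6654}{67} = - \frac{4056881211}{40851575}$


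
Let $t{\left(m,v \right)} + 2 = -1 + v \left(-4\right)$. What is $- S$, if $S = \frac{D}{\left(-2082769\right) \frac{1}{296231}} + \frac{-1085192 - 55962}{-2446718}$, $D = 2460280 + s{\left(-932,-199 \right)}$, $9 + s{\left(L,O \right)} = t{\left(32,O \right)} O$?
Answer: $\frac{64184964255344411}{195998015467} \approx 3.2748 \cdot 10^{5}$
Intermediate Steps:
$t{\left(m,v \right)} = -3 - 4 v$ ($t{\left(m,v \right)} = -2 + \left(-1 + v \left(-4\right)\right) = -2 - \left(1 + 4 v\right) = -3 - 4 v$)
$s{\left(L,O \right)} = -9 + O \left(-3 - 4 O\right)$ ($s{\left(L,O \right)} = -9 + \left(-3 - 4 O\right) O = -9 + O \left(-3 - 4 O\right)$)
$D = 2302464$ ($D = 2460280 - \left(9 - 199 \left(3 + 4 \left(-199\right)\right)\right) = 2460280 - \left(9 - 199 \left(3 - 796\right)\right) = 2460280 - \left(9 - -157807\right) = 2460280 - 157816 = 2302464$)
$S = - \frac{64184964255344411}{195998015467}$ ($S = \frac{2302464}{\left(-2082769\right) \frac{1}{296231}} + \frac{-1085192 - 55962}{-2446718} = \frac{2302464}{\left(-2082769\right) \frac{1}{296231}} - - \frac{570577}{1223359} = \frac{2302464}{- \frac{160213}{22787}} + \frac{570577}{1223359} = 2302464 \left(- \frac{22787}{160213}\right) + \frac{570577}{1223359} = - \frac{52466247168}{160213} + \frac{570577}{1223359} = - \frac{64184964255344411}{195998015467} \approx -3.2748 \cdot 10^{5}$)
$- S = \left(-1\right) \left(- \frac{64184964255344411}{195998015467}\right) = \frac{64184964255344411}{195998015467}$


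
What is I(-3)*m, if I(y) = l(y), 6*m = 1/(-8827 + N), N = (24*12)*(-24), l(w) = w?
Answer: 1/31478 ≈ 3.1768e-5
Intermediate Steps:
N = -6912 (N = 288*(-24) = -6912)
m = -1/94434 (m = 1/(6*(-8827 - 6912)) = (1/6)/(-15739) = (1/6)*(-1/15739) = -1/94434 ≈ -1.0589e-5)
I(y) = y
I(-3)*m = -3*(-1/94434) = 1/31478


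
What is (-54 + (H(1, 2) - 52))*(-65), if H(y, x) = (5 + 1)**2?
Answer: 4550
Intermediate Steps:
H(y, x) = 36 (H(y, x) = 6**2 = 36)
(-54 + (H(1, 2) - 52))*(-65) = (-54 + (36 - 52))*(-65) = (-54 - 16)*(-65) = -70*(-65) = 4550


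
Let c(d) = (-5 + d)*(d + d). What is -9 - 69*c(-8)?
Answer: -14361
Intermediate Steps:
c(d) = 2*d*(-5 + d) (c(d) = (-5 + d)*(2*d) = 2*d*(-5 + d))
-9 - 69*c(-8) = -9 - 138*(-8)*(-5 - 8) = -9 - 138*(-8)*(-13) = -9 - 69*208 = -9 - 14352 = -14361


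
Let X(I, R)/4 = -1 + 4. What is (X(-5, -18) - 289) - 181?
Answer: -458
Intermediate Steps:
X(I, R) = 12 (X(I, R) = 4*(-1 + 4) = 4*3 = 12)
(X(-5, -18) - 289) - 181 = (12 - 289) - 181 = -277 - 181 = -458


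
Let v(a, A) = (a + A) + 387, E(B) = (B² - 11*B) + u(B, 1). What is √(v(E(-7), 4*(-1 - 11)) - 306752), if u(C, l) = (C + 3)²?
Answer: I*√306271 ≈ 553.42*I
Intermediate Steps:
u(C, l) = (3 + C)²
E(B) = B² + (3 + B)² - 11*B (E(B) = (B² - 11*B) + (3 + B)² = B² + (3 + B)² - 11*B)
v(a, A) = 387 + A + a (v(a, A) = (A + a) + 387 = 387 + A + a)
√(v(E(-7), 4*(-1 - 11)) - 306752) = √((387 + 4*(-1 - 11) + (9 - 5*(-7) + 2*(-7)²)) - 306752) = √((387 + 4*(-12) + (9 + 35 + 2*49)) - 306752) = √((387 - 48 + (9 + 35 + 98)) - 306752) = √((387 - 48 + 142) - 306752) = √(481 - 306752) = √(-306271) = I*√306271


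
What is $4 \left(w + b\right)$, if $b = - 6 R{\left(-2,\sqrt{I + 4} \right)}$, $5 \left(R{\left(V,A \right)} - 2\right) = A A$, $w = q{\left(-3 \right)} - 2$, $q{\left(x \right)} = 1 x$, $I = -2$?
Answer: $- \frac{388}{5} \approx -77.6$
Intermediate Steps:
$q{\left(x \right)} = x$
$w = -5$ ($w = -3 - 2 = -5$)
$R{\left(V,A \right)} = 2 + \frac{A^{2}}{5}$ ($R{\left(V,A \right)} = 2 + \frac{A A}{5} = 2 + \frac{A^{2}}{5}$)
$b = - \frac{72}{5}$ ($b = - 6 \left(2 + \frac{\left(\sqrt{-2 + 4}\right)^{2}}{5}\right) = - 6 \left(2 + \frac{\left(\sqrt{2}\right)^{2}}{5}\right) = - 6 \left(2 + \frac{1}{5} \cdot 2\right) = - 6 \left(2 + \frac{2}{5}\right) = \left(-6\right) \frac{12}{5} = - \frac{72}{5} \approx -14.4$)
$4 \left(w + b\right) = 4 \left(-5 - \frac{72}{5}\right) = 4 \left(- \frac{97}{5}\right) = - \frac{388}{5}$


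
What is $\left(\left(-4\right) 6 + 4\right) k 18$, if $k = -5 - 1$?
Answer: $2160$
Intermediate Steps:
$k = -6$ ($k = -5 - 1 = -6$)
$\left(\left(-4\right) 6 + 4\right) k 18 = \left(\left(-4\right) 6 + 4\right) \left(-6\right) 18 = \left(-24 + 4\right) \left(-6\right) 18 = \left(-20\right) \left(-6\right) 18 = 120 \cdot 18 = 2160$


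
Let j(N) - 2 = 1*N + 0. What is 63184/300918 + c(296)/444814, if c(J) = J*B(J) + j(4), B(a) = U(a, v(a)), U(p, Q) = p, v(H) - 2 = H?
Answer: 13618041193/33463134813 ≈ 0.40696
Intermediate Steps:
v(H) = 2 + H
B(a) = a
j(N) = 2 + N (j(N) = 2 + (1*N + 0) = 2 + (N + 0) = 2 + N)
c(J) = 6 + J² (c(J) = J*J + (2 + 4) = J² + 6 = 6 + J²)
63184/300918 + c(296)/444814 = 63184/300918 + (6 + 296²)/444814 = 63184*(1/300918) + (6 + 87616)*(1/444814) = 31592/150459 + 87622*(1/444814) = 31592/150459 + 43811/222407 = 13618041193/33463134813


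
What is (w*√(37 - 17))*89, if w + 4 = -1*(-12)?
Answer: 1424*√5 ≈ 3184.2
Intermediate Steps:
w = 8 (w = -4 - 1*(-12) = -4 + 12 = 8)
(w*√(37 - 17))*89 = (8*√(37 - 17))*89 = (8*√20)*89 = (8*(2*√5))*89 = (16*√5)*89 = 1424*√5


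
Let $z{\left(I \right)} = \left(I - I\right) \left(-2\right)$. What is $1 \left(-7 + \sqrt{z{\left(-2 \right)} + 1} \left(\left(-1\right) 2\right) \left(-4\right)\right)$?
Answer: $1$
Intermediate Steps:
$z{\left(I \right)} = 0$ ($z{\left(I \right)} = 0 \left(-2\right) = 0$)
$1 \left(-7 + \sqrt{z{\left(-2 \right)} + 1} \left(\left(-1\right) 2\right) \left(-4\right)\right) = 1 \left(-7 + \sqrt{0 + 1} \left(\left(-1\right) 2\right) \left(-4\right)\right) = 1 \left(-7 + \sqrt{1} \left(-2\right) \left(-4\right)\right) = 1 \left(-7 + 1 \left(-2\right) \left(-4\right)\right) = 1 \left(-7 - -8\right) = 1 \left(-7 + 8\right) = 1 \cdot 1 = 1$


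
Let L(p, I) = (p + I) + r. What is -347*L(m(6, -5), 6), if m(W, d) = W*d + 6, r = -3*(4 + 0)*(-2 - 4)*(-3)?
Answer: 81198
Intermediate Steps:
r = -216 (r = -12*(-6)*(-3) = -3*(-24)*(-3) = 72*(-3) = -216)
m(W, d) = 6 + W*d
L(p, I) = -216 + I + p (L(p, I) = (p + I) - 216 = (I + p) - 216 = -216 + I + p)
-347*L(m(6, -5), 6) = -347*(-216 + 6 + (6 + 6*(-5))) = -347*(-216 + 6 + (6 - 30)) = -347*(-216 + 6 - 24) = -347*(-234) = 81198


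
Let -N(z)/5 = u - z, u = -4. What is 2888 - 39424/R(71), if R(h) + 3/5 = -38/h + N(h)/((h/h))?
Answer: 184652808/66361 ≈ 2782.6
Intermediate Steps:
N(z) = 20 + 5*z (N(z) = -5*(-4 - z) = 20 + 5*z)
R(h) = 97/5 - 38/h + 5*h (R(h) = -⅗ + (-38/h + (20 + 5*h)/((h/h))) = -⅗ + (-38/h + (20 + 5*h)/1) = -⅗ + (-38/h + (20 + 5*h)*1) = -⅗ + (-38/h + (20 + 5*h)) = -⅗ + (20 - 38/h + 5*h) = 97/5 - 38/h + 5*h)
2888 - 39424/R(71) = 2888 - 39424/(97/5 - 38/71 + 5*71) = 2888 - 39424/(97/5 - 38*1/71 + 355) = 2888 - 39424/(97/5 - 38/71 + 355) = 2888 - 39424/132722/355 = 2888 - 39424*355/132722 = 2888 - 1*6997760/66361 = 2888 - 6997760/66361 = 184652808/66361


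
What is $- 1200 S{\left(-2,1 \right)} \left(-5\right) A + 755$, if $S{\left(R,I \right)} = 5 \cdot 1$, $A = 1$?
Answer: $30755$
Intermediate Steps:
$S{\left(R,I \right)} = 5$
$- 1200 S{\left(-2,1 \right)} \left(-5\right) A + 755 = - 1200 \cdot 5 \left(-5\right) 1 + 755 = - 1200 \left(\left(-25\right) 1\right) + 755 = \left(-1200\right) \left(-25\right) + 755 = 30000 + 755 = 30755$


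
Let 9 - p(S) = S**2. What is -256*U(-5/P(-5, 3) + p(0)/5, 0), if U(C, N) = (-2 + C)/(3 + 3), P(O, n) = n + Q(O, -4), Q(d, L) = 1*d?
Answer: -1472/15 ≈ -98.133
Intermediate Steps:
Q(d, L) = d
p(S) = 9 - S**2
P(O, n) = O + n (P(O, n) = n + O = O + n)
U(C, N) = -1/3 + C/6 (U(C, N) = (-2 + C)/6 = (-2 + C)*(1/6) = -1/3 + C/6)
-256*U(-5/P(-5, 3) + p(0)/5, 0) = -256*(-1/3 + (-5/(-5 + 3) + (9 - 1*0**2)/5)/6) = -256*(-1/3 + (-5/(-2) + (9 - 1*0)*(1/5))/6) = -256*(-1/3 + (-5*(-1/2) + (9 + 0)*(1/5))/6) = -256*(-1/3 + (5/2 + 9*(1/5))/6) = -256*(-1/3 + (5/2 + 9/5)/6) = -256*(-1/3 + (1/6)*(43/10)) = -256*(-1/3 + 43/60) = -256*23/60 = -1472/15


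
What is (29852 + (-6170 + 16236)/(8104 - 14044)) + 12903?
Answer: 126977317/2970 ≈ 42753.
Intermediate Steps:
(29852 + (-6170 + 16236)/(8104 - 14044)) + 12903 = (29852 + 10066/(-5940)) + 12903 = (29852 + 10066*(-1/5940)) + 12903 = (29852 - 5033/2970) + 12903 = 88655407/2970 + 12903 = 126977317/2970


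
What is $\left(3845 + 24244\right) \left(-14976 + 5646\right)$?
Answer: $-262070370$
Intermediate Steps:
$\left(3845 + 24244\right) \left(-14976 + 5646\right) = 28089 \left(-9330\right) = -262070370$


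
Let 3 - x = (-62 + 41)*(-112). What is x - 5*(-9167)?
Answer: 43486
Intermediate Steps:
x = -2349 (x = 3 - (-62 + 41)*(-112) = 3 - (-21)*(-112) = 3 - 1*2352 = 3 - 2352 = -2349)
x - 5*(-9167) = -2349 - 5*(-9167) = -2349 - 1*(-45835) = -2349 + 45835 = 43486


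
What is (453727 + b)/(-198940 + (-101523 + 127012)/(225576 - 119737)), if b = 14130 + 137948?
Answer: -64117795395/21055585171 ≈ -3.0452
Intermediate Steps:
b = 152078
(453727 + b)/(-198940 + (-101523 + 127012)/(225576 - 119737)) = (453727 + 152078)/(-198940 + (-101523 + 127012)/(225576 - 119737)) = 605805/(-198940 + 25489/105839) = 605805/(-21055585171/105839) = 605805*(-105839/21055585171) = -64117795395/21055585171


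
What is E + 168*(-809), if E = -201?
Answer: -136113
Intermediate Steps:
E + 168*(-809) = -201 + 168*(-809) = -201 - 135912 = -136113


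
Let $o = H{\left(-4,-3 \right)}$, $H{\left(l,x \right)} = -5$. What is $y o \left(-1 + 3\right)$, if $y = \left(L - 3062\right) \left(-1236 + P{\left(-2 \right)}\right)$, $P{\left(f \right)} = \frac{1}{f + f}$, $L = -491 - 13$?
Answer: $-44084675$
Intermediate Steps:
$o = -5$
$L = -504$
$P{\left(f \right)} = \frac{1}{2 f}$
$y = \frac{8816935}{2}$ ($y = \left(-504 - 3062\right) \left(-1236 + \frac{1}{2 \left(-2\right)}\right) = - 3566 \left(-1236 + \frac{1}{2} \left(- \frac{1}{2}\right)\right) = - 3566 \left(-1236 - \frac{1}{4}\right) = \left(-3566\right) \left(- \frac{4945}{4}\right) = \frac{8816935}{2} \approx 4.4085 \cdot 10^{6}$)
$y o \left(-1 + 3\right) = \frac{8816935 \left(- 5 \left(-1 + 3\right)\right)}{2} = \frac{8816935 \left(\left(-5\right) 2\right)}{2} = \frac{8816935}{2} \left(-10\right) = -44084675$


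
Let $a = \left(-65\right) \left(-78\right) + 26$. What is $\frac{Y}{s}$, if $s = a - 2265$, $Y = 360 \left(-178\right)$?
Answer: $- \frac{64080}{2831} \approx -22.635$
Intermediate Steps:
$Y = -64080$
$a = 5096$ ($a = 5070 + 26 = 5096$)
$s = 2831$ ($s = 5096 - 2265 = 2831$)
$\frac{Y}{s} = - \frac{64080}{2831}$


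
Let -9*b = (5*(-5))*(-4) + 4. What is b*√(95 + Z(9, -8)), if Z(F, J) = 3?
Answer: -728*√2/9 ≈ -114.39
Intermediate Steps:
b = -104/9 (b = -((5*(-5))*(-4) + 4)/9 = -(-25*(-4) + 4)/9 = -(100 + 4)/9 = -⅑*104 = -104/9 ≈ -11.556)
b*√(95 + Z(9, -8)) = -104*√(95 + 3)/9 = -728*√2/9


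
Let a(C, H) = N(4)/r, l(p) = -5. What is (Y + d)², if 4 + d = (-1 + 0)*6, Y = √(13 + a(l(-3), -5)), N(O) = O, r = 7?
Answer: (70 - √665)²/49 ≈ 39.893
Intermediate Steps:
a(C, H) = 4/7
Y = √665/7 (Y = √(13 + 4/7) = √(95/7) = √665/7 ≈ 3.6839)
d = -10 (d = -4 + (-1 + 0)*6 = -4 - 1*6 = -4 - 6 = -10)
(Y + d)² = (√665/7 - 10)² = (-10 + √665/7)²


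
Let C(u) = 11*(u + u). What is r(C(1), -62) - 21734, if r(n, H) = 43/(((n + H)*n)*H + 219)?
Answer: -1190566743/54779 ≈ -21734.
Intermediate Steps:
C(u) = 22*u (C(u) = 11*(2*u) = 22*u)
r(n, H) = 43/(219 + H*n*(H + n)) (r(n, H) = 43/(((H + n)*n)*H + 219) = 43/((n*(H + n))*H + 219) = 43/(H*n*(H + n) + 219) = 43/(219 + H*n*(H + n)))
r(C(1), -62) - 21734 = 43/(219 - 62*(22*1)² + (22*1)*(-62)²) - 21734 = 43/(219 - 62*22² + 22*3844) - 21734 = 43/(219 - 62*484 + 84568) - 21734 = 43/(219 - 30008 + 84568) - 21734 = 43/54779 - 21734 = -1190566743/54779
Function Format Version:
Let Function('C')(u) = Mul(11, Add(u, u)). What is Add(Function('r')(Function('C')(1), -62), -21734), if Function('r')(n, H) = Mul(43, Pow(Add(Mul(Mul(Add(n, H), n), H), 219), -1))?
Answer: Rational(-1190566743, 54779) ≈ -21734.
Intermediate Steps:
Function('C')(u) = Mul(22, u) (Function('C')(u) = Mul(11, Mul(2, u)) = Mul(22, u))
Function('r')(n, H) = Mul(43, Pow(Add(219, Mul(H, n, Add(H, n))), -1)) (Function('r')(n, H) = Mul(43, Pow(Add(Mul(Mul(Add(H, n), n), H), 219), -1)) = Mul(43, Pow(Add(Mul(Mul(n, Add(H, n)), H), 219), -1)) = Mul(43, Pow(Add(Mul(H, n, Add(H, n)), 219), -1)) = Mul(43, Pow(Add(219, Mul(H, n, Add(H, n))), -1)))
Add(Function('r')(Function('C')(1), -62), -21734) = Add(Mul(43, Pow(Add(219, Mul(-62, Pow(Mul(22, 1), 2)), Mul(Mul(22, 1), Pow(-62, 2))), -1)), -21734) = Add(Mul(43, Pow(Add(219, Mul(-62, Pow(22, 2)), Mul(22, 3844)), -1)), -21734) = Add(Mul(43, Pow(Add(219, Mul(-62, 484), 84568), -1)), -21734) = Add(Mul(43, Pow(Add(219, -30008, 84568), -1)), -21734) = Add(Mul(43, Pow(54779, -1)), -21734) = Add(Mul(43, Rational(1, 54779)), -21734) = Add(Rational(43, 54779), -21734) = Rational(-1190566743, 54779)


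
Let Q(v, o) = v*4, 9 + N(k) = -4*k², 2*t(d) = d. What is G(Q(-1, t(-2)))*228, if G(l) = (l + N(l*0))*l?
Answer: 11856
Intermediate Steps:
t(d) = d/2
N(k) = -9 - 4*k²
Q(v, o) = 4*v
G(l) = l*(-9 + l) (G(l) = (l + (-9 - 4*(l*0)²))*l = (l + (-9 - 4*0²))*l = (l + (-9 - 4*0))*l = (l + (-9 + 0))*l = (l - 9)*l = (-9 + l)*l = l*(-9 + l))
G(Q(-1, t(-2)))*228 = ((4*(-1))*(-9 + 4*(-1)))*228 = -4*(-9 - 4)*228 = -4*(-13)*228 = 52*228 = 11856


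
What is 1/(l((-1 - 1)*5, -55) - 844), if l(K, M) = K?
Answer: -1/854 ≈ -0.0011710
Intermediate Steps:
1/(l((-1 - 1)*5, -55) - 844) = 1/((-1 - 1)*5 - 844) = 1/(-2*5 - 844) = 1/(-10 - 844) = 1/(-854) = -1/854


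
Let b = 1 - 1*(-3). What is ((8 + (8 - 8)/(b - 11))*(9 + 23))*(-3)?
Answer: -768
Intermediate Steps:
b = 4 (b = 1 + 3 = 4)
((8 + (8 - 8)/(b - 11))*(9 + 23))*(-3) = ((8 + (8 - 8)/(4 - 11))*(9 + 23))*(-3) = ((8 + 0/(-7))*32)*(-3) = ((8 + 0*(-1/7))*32)*(-3) = ((8 + 0)*32)*(-3) = (8*32)*(-3) = 256*(-3) = -768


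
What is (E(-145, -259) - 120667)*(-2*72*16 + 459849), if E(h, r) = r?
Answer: -55329086670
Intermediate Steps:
(E(-145, -259) - 120667)*(-2*72*16 + 459849) = (-259 - 120667)*(-2*72*16 + 459849) = -120926*(-144*16 + 459849) = -120926*(-2304 + 459849) = -120926*457545 = -55329086670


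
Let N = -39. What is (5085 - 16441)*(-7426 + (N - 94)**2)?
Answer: -116546628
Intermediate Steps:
(5085 - 16441)*(-7426 + (N - 94)**2) = (5085 - 16441)*(-7426 + (-39 - 94)**2) = -11356*(-7426 + (-133)**2) = -11356*(-7426 + 17689) = -11356*10263 = -116546628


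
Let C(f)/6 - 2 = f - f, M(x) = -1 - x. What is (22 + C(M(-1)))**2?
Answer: 1156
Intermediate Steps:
C(f) = 12 (C(f) = 12 + 6*(f - f) = 12 + 6*0 = 12 + 0 = 12)
(22 + C(M(-1)))**2 = (22 + 12)**2 = 34**2 = 1156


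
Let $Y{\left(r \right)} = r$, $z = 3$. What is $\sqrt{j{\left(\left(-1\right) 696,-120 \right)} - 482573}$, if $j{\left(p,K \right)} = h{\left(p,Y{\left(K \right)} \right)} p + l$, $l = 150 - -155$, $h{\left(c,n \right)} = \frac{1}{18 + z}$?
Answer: $\frac{2 i \sqrt{5908189}}{7} \approx 694.48 i$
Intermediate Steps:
$h{\left(c,n \right)} = \frac{1}{21}$ ($h{\left(c,n \right)} = \frac{1}{18 + 3} = \frac{1}{21}$)
$l = 305$ ($l = 150 + 155 = 305$)
$j{\left(p,K \right)} = 305 + \frac{p}{21}$ ($j{\left(p,K \right)} = \frac{p}{21} + 305 = 305 + \frac{p}{21}$)
$\sqrt{j{\left(\left(-1\right) 696,-120 \right)} - 482573} = \sqrt{\left(305 + \frac{\left(-1\right) 696}{21}\right) - 482573} = \sqrt{\left(305 + \frac{1}{21} \left(-696\right)\right) - 482573} = \sqrt{\left(305 - \frac{232}{7}\right) - 482573} = \sqrt{\frac{1903}{7} - 482573} = \sqrt{- \frac{3376108}{7}} = \frac{2 i \sqrt{5908189}}{7}$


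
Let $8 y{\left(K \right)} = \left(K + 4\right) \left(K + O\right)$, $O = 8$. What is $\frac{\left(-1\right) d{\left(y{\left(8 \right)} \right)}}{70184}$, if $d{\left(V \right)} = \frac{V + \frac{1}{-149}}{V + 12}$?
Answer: $- \frac{3575}{376466976} \approx -9.4962 \cdot 10^{-6}$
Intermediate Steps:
$y{\left(K \right)} = \frac{\left(4 + K\right) \left(8 + K\right)}{8}$ ($y{\left(K \right)} = \frac{\left(K + 4\right) \left(K + 8\right)}{8} = \frac{\left(4 + K\right) \left(8 + K\right)}{8}$)
$d{\left(V \right)} = \frac{- \frac{1}{149} + V}{12 + V}$ ($d{\left(V \right)} = \frac{V - \frac{1}{149}}{12 + V} = \frac{- \frac{1}{149} + V}{12 + V}$)
$\frac{\left(-1\right) d{\left(y{\left(8 \right)} \right)}}{70184} = \frac{\left(-1\right) \frac{- \frac{1}{149} + \left(4 + \frac{8^{2}}{8} + \frac{3}{2} \cdot 8\right)}{12 + \left(4 + \frac{8^{2}}{8} + \frac{3}{2} \cdot 8\right)}}{70184} = - \frac{- \frac{1}{149} + \left(4 + \frac{1}{8} \cdot 64 + 12\right)}{12 + \left(4 + \frac{1}{8} \cdot 64 + 12\right)} \frac{1}{70184} = - \frac{- \frac{1}{149} + \left(4 + 8 + 12\right)}{12 + \left(4 + 8 + 12\right)} \frac{1}{70184} = - \frac{- \frac{1}{149} + 24}{12 + 24} \cdot \frac{1}{70184} = - \frac{3575}{36 \cdot 149} \cdot \frac{1}{70184} = \left(-1\right) \frac{3575}{5364} \cdot \frac{1}{70184} = \left(- \frac{3575}{5364}\right) \frac{1}{70184} = - \frac{3575}{376466976}$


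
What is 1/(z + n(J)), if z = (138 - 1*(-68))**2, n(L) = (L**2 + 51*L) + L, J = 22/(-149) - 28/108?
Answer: 16184529/686466898561 ≈ 2.3577e-5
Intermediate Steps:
J = -1637/4023 (J = 22*(-1/149) - 28*1/108 = -22/149 - 7/27 = -1637/4023 ≈ -0.40691)
n(L) = L**2 + 52*L
z = 42436 (z = (138 + 68)**2 = 206**2 = 42436)
1/(z + n(J)) = 1/(42436 - 1637*(52 - 1637/4023)/4023) = 1/(42436 - 1637/4023*207559/4023) = 1/(42436 - 339774083/16184529) = 1/(686466898561/16184529) = 16184529/686466898561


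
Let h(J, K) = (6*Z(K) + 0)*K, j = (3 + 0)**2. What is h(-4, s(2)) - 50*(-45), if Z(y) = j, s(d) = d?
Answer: 2358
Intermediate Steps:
j = 9 (j = 3**2 = 9)
Z(y) = 9
h(J, K) = 54*K (h(J, K) = (6*9 + 0)*K = (54 + 0)*K = 54*K)
h(-4, s(2)) - 50*(-45) = 54*2 - 50*(-45) = 108 + 2250 = 2358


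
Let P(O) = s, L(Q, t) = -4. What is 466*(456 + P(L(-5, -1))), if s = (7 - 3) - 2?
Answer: 213428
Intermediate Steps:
s = 2 (s = 4 - 2 = 2)
P(O) = 2
466*(456 + P(L(-5, -1))) = 466*(456 + 2) = 466*458 = 213428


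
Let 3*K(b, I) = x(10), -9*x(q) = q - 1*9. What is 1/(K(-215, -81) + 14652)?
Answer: 27/395603 ≈ 6.8250e-5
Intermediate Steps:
x(q) = 1 - q/9 (x(q) = -(q - 1*9)/9 = -(q - 9)/9 = -(-9 + q)/9 = 1 - q/9)
K(b, I) = -1/27 (K(b, I) = (1 - ⅑*10)/3 = (1 - 10/9)/3 = (⅓)*(-⅑) = -1/27)
1/(K(-215, -81) + 14652) = 1/(-1/27 + 14652) = 1/(395603/27) = 27/395603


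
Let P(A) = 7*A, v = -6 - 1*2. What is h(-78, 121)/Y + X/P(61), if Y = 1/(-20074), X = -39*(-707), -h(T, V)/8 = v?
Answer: -78364957/61 ≈ -1.2847e+6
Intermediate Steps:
v = -8 (v = -6 - 2 = -8)
h(T, V) = 64 (h(T, V) = -8*(-8) = 64)
X = 27573
Y = -1/20074 ≈ -4.9816e-5
h(-78, 121)/Y + X/P(61) = 64/(-1/20074) + 27573/((7*61)) = 64*(-20074) + 27573/427 = -1284736 + 27573*(1/427) = -1284736 + 3939/61 = -78364957/61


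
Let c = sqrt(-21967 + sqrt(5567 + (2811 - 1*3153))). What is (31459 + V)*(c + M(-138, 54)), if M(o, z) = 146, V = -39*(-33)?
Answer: 4780916 + 32746*sqrt(-21967 + 5*sqrt(209)) ≈ 4.7809e+6 + 4.8454e+6*I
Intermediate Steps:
V = 1287
c = sqrt(-21967 + 5*sqrt(209)) (c = sqrt(-21967 + sqrt(5567 + (2811 - 3153))) = sqrt(-21967 + sqrt(5567 - 342)) = sqrt(-21967 + sqrt(5225)) = sqrt(-21967 + 5*sqrt(209)) ≈ 147.97*I)
(31459 + V)*(c + M(-138, 54)) = (31459 + 1287)*(sqrt(-21967 + 5*sqrt(209)) + 146) = 32746*(146 + sqrt(-21967 + 5*sqrt(209))) = 4780916 + 32746*sqrt(-21967 + 5*sqrt(209))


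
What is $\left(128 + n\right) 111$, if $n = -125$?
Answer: $333$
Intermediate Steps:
$\left(128 + n\right) 111 = \left(128 - 125\right) 111 = 3 \cdot 111 = 333$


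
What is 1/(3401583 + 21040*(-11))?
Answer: 1/3170143 ≈ 3.1544e-7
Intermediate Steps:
1/(3401583 + 21040*(-11)) = 1/(3401583 - 231440) = 1/3170143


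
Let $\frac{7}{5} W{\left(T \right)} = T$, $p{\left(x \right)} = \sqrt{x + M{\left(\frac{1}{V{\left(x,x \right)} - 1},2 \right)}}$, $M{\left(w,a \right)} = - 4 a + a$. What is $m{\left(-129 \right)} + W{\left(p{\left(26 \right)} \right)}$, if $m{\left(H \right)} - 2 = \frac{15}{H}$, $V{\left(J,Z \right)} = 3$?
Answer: $\frac{81}{43} + \frac{10 \sqrt{5}}{7} \approx 5.0781$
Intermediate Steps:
$M{\left(w,a \right)} = - 3 a$
$m{\left(H \right)} = 2 + \frac{15}{H}$
$p{\left(x \right)} = \sqrt{-6 + x}$ ($p{\left(x \right)} = \sqrt{x - 6} = \sqrt{-6 + x}$)
$W{\left(T \right)} = \frac{5 T}{7}$
$m{\left(-129 \right)} + W{\left(p{\left(26 \right)} \right)} = \left(2 + \frac{15}{-129}\right) + \frac{5 \sqrt{-6 + 26}}{7} = \left(2 + 15 \left(- \frac{1}{129}\right)\right) + \frac{5 \sqrt{20}}{7} = \left(2 - \frac{5}{43}\right) + \frac{5 \cdot 2 \sqrt{5}}{7} = \frac{81}{43} + \frac{10 \sqrt{5}}{7}$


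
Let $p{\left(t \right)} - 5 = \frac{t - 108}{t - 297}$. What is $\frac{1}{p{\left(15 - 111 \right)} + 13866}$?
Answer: $\frac{131}{1817169} \approx 7.209 \cdot 10^{-5}$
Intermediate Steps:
$p{\left(t \right)} = 5 + \frac{-108 + t}{-297 + t}$ ($p{\left(t \right)} = 5 + \frac{t - 108}{t - 297} = 5 + \frac{-108 + t}{-297 + t}$)
$\frac{1}{p{\left(15 - 111 \right)} + 13866} = \frac{1}{\frac{3 \left(-531 + 2 \left(15 - 111\right)\right)}{-297 + \left(15 - 111\right)} + 13866} = \frac{1}{\frac{3 \left(-531 + 2 \left(-96\right)\right)}{-297 - 96} + 13866} = \frac{1}{\frac{3 \left(-531 - 192\right)}{-393} + 13866} = \frac{1}{3 \left(- \frac{1}{393}\right) \left(-723\right) + 13866} = \frac{1}{\frac{723}{131} + 13866} = \frac{1}{\frac{1817169}{131}} = \frac{131}{1817169}$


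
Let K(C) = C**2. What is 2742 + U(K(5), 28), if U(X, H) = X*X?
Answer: 3367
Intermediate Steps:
U(X, H) = X**2
2742 + U(K(5), 28) = 2742 + (5**2)**2 = 2742 + 25**2 = 2742 + 625 = 3367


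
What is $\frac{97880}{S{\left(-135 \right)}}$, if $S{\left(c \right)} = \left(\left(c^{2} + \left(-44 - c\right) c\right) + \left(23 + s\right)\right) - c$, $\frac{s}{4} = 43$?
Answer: $\frac{9788}{627} \approx 15.611$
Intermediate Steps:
$s = 172$ ($s = 4 \cdot 43 = 172$)
$S{\left(c \right)} = 195 + c^{2} - c + c \left(-44 - c\right)$ ($S{\left(c \right)} = \left(\left(c^{2} + \left(-44 - c\right) c\right) + \left(23 + 172\right)\right) - c = \left(\left(c^{2} + c \left(-44 - c\right)\right) + 195\right) - c = \left(195 + c^{2} + c \left(-44 - c\right)\right) - c = 195 + c^{2} - c + c \left(-44 - c\right)$)
$\frac{97880}{S{\left(-135 \right)}} = \frac{97880}{195 - -6075} = \frac{97880}{195 + 6075} = \frac{97880}{6270} = 97880 \cdot \frac{1}{6270} = \frac{9788}{627}$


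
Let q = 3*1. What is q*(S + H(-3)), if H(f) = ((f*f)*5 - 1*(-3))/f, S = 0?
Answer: -48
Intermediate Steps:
q = 3
H(f) = (3 + 5*f²)/f (H(f) = (f²*5 + 3)/f = (5*f² + 3)/f = (3 + 5*f²)/f)
q*(S + H(-3)) = 3*(0 + (3/(-3) + 5*(-3))) = 3*(0 + (3*(-⅓) - 15)) = 3*(0 + (-1 - 15)) = 3*(0 - 16) = 3*(-16) = -48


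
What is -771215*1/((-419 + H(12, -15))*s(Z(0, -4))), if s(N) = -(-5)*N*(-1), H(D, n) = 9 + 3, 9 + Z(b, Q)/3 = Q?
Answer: 154243/15873 ≈ 9.7173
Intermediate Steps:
Z(b, Q) = -27 + 3*Q
H(D, n) = 12
s(N) = -5*N (s(N) = (5*N)*(-1) = -5*N)
-771215*1/((-419 + H(12, -15))*s(Z(0, -4))) = -771215*(-1/(5*(-419 + 12)*(-27 + 3*(-4)))) = -771215*1/(2035*(-27 - 12)) = -771215/(-5*(-39)*(-407)) = -771215/(195*(-407)) = -771215/(-79365) = -771215*(-1/79365) = 154243/15873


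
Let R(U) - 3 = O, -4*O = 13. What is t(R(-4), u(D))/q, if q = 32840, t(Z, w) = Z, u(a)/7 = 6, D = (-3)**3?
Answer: -1/131360 ≈ -7.6127e-6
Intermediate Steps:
D = -27
O = -13/4 (O = -1/4*13 = -13/4 ≈ -3.2500)
R(U) = -1/4 (R(U) = 3 - 13/4 = -1/4)
u(a) = 42 (u(a) = 7*6 = 42)
t(R(-4), u(D))/q = -1/4/32840 = -1/4*1/32840 = -1/131360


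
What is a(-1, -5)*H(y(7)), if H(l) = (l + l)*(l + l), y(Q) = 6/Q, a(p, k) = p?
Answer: -144/49 ≈ -2.9388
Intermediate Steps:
H(l) = 4*l² (H(l) = (2*l)*(2*l) = 4*l²)
a(-1, -5)*H(y(7)) = -4*(6/7)² = -4*36/49 = -1*144/49 = -144/49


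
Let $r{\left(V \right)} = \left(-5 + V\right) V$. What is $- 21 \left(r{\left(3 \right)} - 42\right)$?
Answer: $1008$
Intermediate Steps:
$r{\left(V \right)} = V \left(-5 + V\right)$
$- 21 \left(r{\left(3 \right)} - 42\right) = - 21 \left(3 \left(-5 + 3\right) - 42\right) = - 21 \left(3 \left(-2\right) - 42\right) = - 21 \left(-6 - 42\right) = \left(-21\right) \left(-48\right) = 1008$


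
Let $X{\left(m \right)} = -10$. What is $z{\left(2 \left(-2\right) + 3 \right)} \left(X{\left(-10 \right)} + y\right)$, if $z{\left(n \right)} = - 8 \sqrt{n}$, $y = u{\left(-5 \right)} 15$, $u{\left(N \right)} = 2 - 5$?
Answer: $440 i \approx 440.0 i$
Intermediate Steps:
$u{\left(N \right)} = -3$ ($u{\left(N \right)} = 2 - 5 = -3$)
$y = -45$ ($y = \left(-3\right) 15 = -45$)
$z{\left(2 \left(-2\right) + 3 \right)} \left(X{\left(-10 \right)} + y\right) = - 8 \sqrt{2 \left(-2\right) + 3} \left(-10 - 45\right) = - 8 \sqrt{-4 + 3} \left(-55\right) = - 8 \sqrt{-1} \left(-55\right) = - 8 i \left(-55\right) = 440 i$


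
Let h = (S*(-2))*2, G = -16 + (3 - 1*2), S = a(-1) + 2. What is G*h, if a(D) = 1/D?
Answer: 60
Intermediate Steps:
S = 1 (S = 1/(-1) + 2 = -1 + 2 = 1)
G = -15 (G = -16 + (3 - 2) = -16 + 1 = -15)
h = -4 (h = (1*(-2))*2 = -2*2 = -4)
G*h = -15*(-4) = 60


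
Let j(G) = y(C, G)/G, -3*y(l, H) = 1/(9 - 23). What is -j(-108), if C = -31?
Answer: 1/4536 ≈ 0.00022046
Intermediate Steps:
y(l, H) = 1/42 (y(l, H) = -1/(3*(9 - 23)) = -⅓/(-14) = -⅓*(-1/14) = 1/42)
j(G) = 1/(42*G)
-j(-108) = -1/(42*(-108)) = -(-1)/(42*108) = -1*(-1/4536) = 1/4536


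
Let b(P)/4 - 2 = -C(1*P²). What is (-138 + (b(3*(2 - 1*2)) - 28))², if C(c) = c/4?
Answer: 24964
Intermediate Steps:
C(c) = c/4 (C(c) = c*(¼) = c/4)
b(P) = 8 - P² (b(P) = 8 + 4*(-1*P²/4) = 8 + 4*(-P²/4) = 8 - P²)
(-138 + (b(3*(2 - 1*2)) - 28))² = (-138 + ((8 - (3*(2 - 1*2))²) - 28))² = (-138 + ((8 - (3*(2 - 2))²) - 28))² = (-138 + ((8 - (3*0)²) - 28))² = (-138 + ((8 - 1*0²) - 28))² = (-138 + ((8 - 1*0) - 28))² = (-138 + ((8 + 0) - 28))² = (-138 + (8 - 28))² = (-138 - 20)² = (-158)² = 24964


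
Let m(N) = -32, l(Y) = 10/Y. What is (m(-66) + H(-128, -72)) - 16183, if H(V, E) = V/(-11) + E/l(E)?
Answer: -862673/55 ≈ -15685.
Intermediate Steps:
H(V, E) = -V/11 + E²/10 (H(V, E) = V/(-11) + E/((10/E)) = V*(-1/11) + E*(E/10) = -V/11 + E²/10)
(m(-66) + H(-128, -72)) - 16183 = (-32 + (-1/11*(-128) + (⅒)*(-72)²)) - 16183 = (-32 + (128/11 + (⅒)*5184)) - 16183 = (-32 + (128/11 + 2592/5)) - 16183 = (-32 + 29152/55) - 16183 = 27392/55 - 16183 = -862673/55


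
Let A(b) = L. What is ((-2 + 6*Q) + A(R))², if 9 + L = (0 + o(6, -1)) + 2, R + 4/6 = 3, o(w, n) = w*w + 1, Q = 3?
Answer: 2116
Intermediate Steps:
o(w, n) = 1 + w² (o(w, n) = w² + 1 = 1 + w²)
R = 7/3 (R = -⅔ + 3 = 7/3 ≈ 2.3333)
L = 30 (L = -9 + ((0 + (1 + 6²)) + 2) = -9 + ((0 + (1 + 36)) + 2) = -9 + ((0 + 37) + 2) = -9 + (37 + 2) = -9 + 39 = 30)
A(b) = 30
((-2 + 6*Q) + A(R))² = ((-2 + 6*3) + 30)² = ((-2 + 18) + 30)² = (16 + 30)² = 46² = 2116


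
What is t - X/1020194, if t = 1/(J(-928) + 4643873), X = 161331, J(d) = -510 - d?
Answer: -749267091127/4738077812454 ≈ -0.15814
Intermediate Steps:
t = 1/4644291 (t = 1/((-510 - 1*(-928)) + 4643873) = 1/((-510 + 928) + 4643873) = 1/(418 + 4643873) = 1/4644291 ≈ 2.1532e-7)
t - X/1020194 = 1/4644291 - 161331/1020194 = -749267091127/4738077812454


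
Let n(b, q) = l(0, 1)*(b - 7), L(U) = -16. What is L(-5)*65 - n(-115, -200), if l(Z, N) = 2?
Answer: -796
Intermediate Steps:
n(b, q) = -14 + 2*b (n(b, q) = 2*(b - 7) = 2*(-7 + b) = -14 + 2*b)
L(-5)*65 - n(-115, -200) = -16*65 - (-14 + 2*(-115)) = -1040 - (-14 - 230) = -1040 - 1*(-244) = -1040 + 244 = -796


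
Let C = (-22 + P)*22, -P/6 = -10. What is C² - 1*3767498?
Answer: -3068602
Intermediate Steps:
P = 60 (P = -6*(-10) = 60)
C = 836 (C = (-22 + 60)*22 = 38*22 = 836)
C² - 1*3767498 = 836² - 1*3767498 = 698896 - 3767498 = -3068602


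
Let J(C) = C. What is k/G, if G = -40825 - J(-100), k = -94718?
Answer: 94718/40725 ≈ 2.3258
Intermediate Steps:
G = -40725 (G = -40825 - 1*(-100) = -40825 + 100 = -40725)
k/G = -94718/(-40725) = -94718*(-1/40725) = 94718/40725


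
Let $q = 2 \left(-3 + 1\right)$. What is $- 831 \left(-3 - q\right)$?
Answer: $-831$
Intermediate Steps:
$q = -4$ ($q = 2 \left(-2\right) = -4$)
$- 831 \left(-3 - q\right) = - 831 \left(-3 - -4\right) = - 831 \left(-3 + 4\right) = \left(-831\right) 1 = -831$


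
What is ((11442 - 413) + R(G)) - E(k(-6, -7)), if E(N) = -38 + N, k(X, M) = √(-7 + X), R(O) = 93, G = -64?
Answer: 11160 - I*√13 ≈ 11160.0 - 3.6056*I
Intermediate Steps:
((11442 - 413) + R(G)) - E(k(-6, -7)) = ((11442 - 413) + 93) - (-38 + √(-7 - 6)) = (11029 + 93) - (-38 + √(-13)) = 11122 - (-38 + I*√13) = 11122 + (38 - I*√13) = 11160 - I*√13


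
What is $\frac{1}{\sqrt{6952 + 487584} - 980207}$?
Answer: $- \frac{980207}{960805268313} - \frac{2 \sqrt{123634}}{960805268313} \approx -1.0209 \cdot 10^{-6}$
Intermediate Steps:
$\frac{1}{\sqrt{6952 + 487584} - 980207} = \frac{1}{\sqrt{494536} - 980207} = \frac{1}{2 \sqrt{123634} - 980207} = \frac{1}{-980207 + 2 \sqrt{123634}}$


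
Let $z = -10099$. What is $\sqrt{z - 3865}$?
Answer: $2 i \sqrt{3491} \approx 118.17 i$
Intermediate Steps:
$\sqrt{z - 3865} = \sqrt{-10099 - 3865} = \sqrt{-13964} = 2 i \sqrt{3491}$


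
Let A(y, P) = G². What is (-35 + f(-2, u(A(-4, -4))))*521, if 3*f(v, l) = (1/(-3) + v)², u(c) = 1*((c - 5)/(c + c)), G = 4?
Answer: -466816/27 ≈ -17289.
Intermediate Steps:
A(y, P) = 16 (A(y, P) = 4² = 16)
u(c) = (-5 + c)/(2*c) (u(c) = 1*((-5 + c)/((2*c))) = 1*((-5 + c)*(1/(2*c))) = 1*((-5 + c)/(2*c)) = (-5 + c)/(2*c))
f(v, l) = (-⅓ + v)²/3 (f(v, l) = (1/(-3) + v)²/3 = (-⅓ + v)²/3)
(-35 + f(-2, u(A(-4, -4))))*521 = (-35 + (-1 + 3*(-2))²/27)*521 = (-35 + (-1 - 6)²/27)*521 = (-35 + (1/27)*(-7)²)*521 = (-35 + (1/27)*49)*521 = (-35 + 49/27)*521 = -896/27*521 = -466816/27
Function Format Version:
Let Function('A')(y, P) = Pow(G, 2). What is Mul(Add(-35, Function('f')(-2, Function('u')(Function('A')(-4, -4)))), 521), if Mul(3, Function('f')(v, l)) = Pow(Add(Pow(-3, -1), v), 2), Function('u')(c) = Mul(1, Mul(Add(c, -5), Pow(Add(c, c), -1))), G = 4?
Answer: Rational(-466816, 27) ≈ -17289.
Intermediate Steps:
Function('A')(y, P) = 16 (Function('A')(y, P) = Pow(4, 2) = 16)
Function('u')(c) = Mul(Rational(1, 2), Pow(c, -1), Add(-5, c)) (Function('u')(c) = Mul(1, Mul(Add(-5, c), Pow(Mul(2, c), -1))) = Mul(1, Mul(Add(-5, c), Mul(Rational(1, 2), Pow(c, -1)))) = Mul(1, Mul(Rational(1, 2), Pow(c, -1), Add(-5, c))) = Mul(Rational(1, 2), Pow(c, -1), Add(-5, c)))
Function('f')(v, l) = Mul(Rational(1, 3), Pow(Add(Rational(-1, 3), v), 2)) (Function('f')(v, l) = Mul(Rational(1, 3), Pow(Add(Pow(-3, -1), v), 2)) = Mul(Rational(1, 3), Pow(Add(Rational(-1, 3), v), 2)))
Mul(Add(-35, Function('f')(-2, Function('u')(Function('A')(-4, -4)))), 521) = Mul(Add(-35, Mul(Rational(1, 27), Pow(Add(-1, Mul(3, -2)), 2))), 521) = Mul(Add(-35, Mul(Rational(1, 27), Pow(Add(-1, -6), 2))), 521) = Mul(Add(-35, Mul(Rational(1, 27), Pow(-7, 2))), 521) = Mul(Add(-35, Mul(Rational(1, 27), 49)), 521) = Mul(Add(-35, Rational(49, 27)), 521) = Mul(Rational(-896, 27), 521) = Rational(-466816, 27)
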